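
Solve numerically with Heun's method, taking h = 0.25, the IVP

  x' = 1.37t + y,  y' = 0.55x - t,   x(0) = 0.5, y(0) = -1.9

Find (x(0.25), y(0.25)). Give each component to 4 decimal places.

0.0764, -1.8952

Heun on (x,y): k1 = f(t_n, state_n); k2 = f(t_n + h, state_n + h·k1); state_{n+1} = state_n + (h/2)·(k1 + k2).
0.000000: (0.500000, -1.900000)
  k1 = (-1.900000, 0.275000)
  predictor → (0.025000, -1.831250)
  k2 = (-1.488750, -0.236250)
  → (0.076406, -1.895156)
(x(0.25), y(0.25)) ≈ (0.0764, -1.8952)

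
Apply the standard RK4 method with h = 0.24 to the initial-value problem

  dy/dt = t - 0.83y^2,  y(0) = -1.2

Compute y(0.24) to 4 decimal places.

-1.5416

RK4: k1 = f(t_n, y_n); k2 = f(t_n + h/2, y_n + (h/2)·k1); k3 = f(t_n + h/2, y_n + (h/2)·k2); k4 = f(t_n + h, y_n + h·k3); y_{n+1} = y_n + (h/6)·(k1 + 2k2 + 2k3 + k4).
t=0.000000, y=-1.200000:
  k1 = f(0.000000, -1.200000) = -1.195200
  k2 = f(0.120000, -1.343424) = -1.377974
  k3 = f(0.120000, -1.365357) = -1.427286
  k4 = f(0.240000, -1.542549) = -1.734948
  y ← -1.200000 + (0.24/6)·(k1 + 2k2 + 2k3 + k4) = -1.541627
y(0.24) ≈ -1.5416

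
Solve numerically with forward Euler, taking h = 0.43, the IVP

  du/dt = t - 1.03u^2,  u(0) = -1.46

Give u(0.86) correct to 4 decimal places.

Euler: u_{n+1} = u_n + h·f(t_n, u_n).
t=0.000000, u=-1.460000: f=-2.195548 → u ← -1.460000 + 0.43·(-2.195548) = -2.404086
t=0.430000, u=-2.404086: f=-5.523017 → u ← -2.404086 + 0.43·(-5.523017) = -4.778983
u(0.86) ≈ -4.7790

-4.7790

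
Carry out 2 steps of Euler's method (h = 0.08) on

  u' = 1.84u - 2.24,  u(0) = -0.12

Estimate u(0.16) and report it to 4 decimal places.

Euler: u_{n+1} = u_n + h·f(x_n, u_n).
x=0.000000, u=-0.120000: f=-2.460800 → u ← -0.120000 + 0.08·(-2.460800) = -0.316864
x=0.080000, u=-0.316864: f=-2.823030 → u ← -0.316864 + 0.08·(-2.823030) = -0.542706
u(0.16) ≈ -0.5427

-0.5427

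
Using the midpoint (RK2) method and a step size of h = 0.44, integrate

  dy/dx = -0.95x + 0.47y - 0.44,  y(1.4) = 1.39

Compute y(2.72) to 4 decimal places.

-1.6346

Midpoint: k1 = f(x_n, y_n); k2 = f(x_n + h/2, y_n + (h/2)·k1); y_{n+1} = y_n + h·k2.
x=1.400000, y=1.390000:
  k1 = f(1.400000, 1.390000) = -1.116700
  k2 = f(1.620000, 1.144326) = -1.441167
  y ← 1.390000 + 0.44·(-1.441167) = 0.755887
x=1.840000, y=0.755887:
  k1 = f(1.840000, 0.755887) = -1.832733
  k2 = f(2.060000, 0.352685) = -2.231238
  y ← 0.755887 + 0.44·(-2.231238) = -0.225858
x=2.280000, y=-0.225858:
  k1 = f(2.280000, -0.225858) = -2.712153
  k2 = f(2.500000, -0.822532) = -3.201590
  y ← -0.225858 + 0.44·(-3.201590) = -1.634558
y(2.72) ≈ -1.6346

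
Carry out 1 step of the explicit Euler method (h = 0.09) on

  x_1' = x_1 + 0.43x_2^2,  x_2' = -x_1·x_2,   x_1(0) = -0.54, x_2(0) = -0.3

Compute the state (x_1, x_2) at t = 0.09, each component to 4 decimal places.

Euler on (x_1,x_2): x_1_{n+1} = x_1_n + h·x_1', x_2_{n+1} = x_2_n + h·x_2'.
0.000000: (-0.540000, -0.300000); f=(-0.501300, -0.162000) → (-0.585117, -0.314580)
(x_1(0.09), x_2(0.09)) ≈ (-0.5851, -0.3146)

-0.5851, -0.3146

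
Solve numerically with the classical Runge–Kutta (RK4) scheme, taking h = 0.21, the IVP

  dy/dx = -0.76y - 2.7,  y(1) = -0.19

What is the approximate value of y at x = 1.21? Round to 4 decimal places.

-0.6860

RK4: k1 = f(x_n, y_n); k2 = f(x_n + h/2, y_n + (h/2)·k1); k3 = f(x_n + h/2, y_n + (h/2)·k2); k4 = f(x_n + h, y_n + h·k3); y_{n+1} = y_n + (h/6)·(k1 + 2k2 + 2k3 + k4).
x=1.000000, y=-0.190000:
  k1 = f(1.000000, -0.190000) = -2.555600
  k2 = f(1.105000, -0.458338) = -2.351663
  k3 = f(1.105000, -0.436925) = -2.367937
  k4 = f(1.210000, -0.687267) = -2.177677
  y ← -0.190000 + (0.21/6)·(k1 + 2k2 + 2k3 + k4) = -0.686037
y(1.21) ≈ -0.6860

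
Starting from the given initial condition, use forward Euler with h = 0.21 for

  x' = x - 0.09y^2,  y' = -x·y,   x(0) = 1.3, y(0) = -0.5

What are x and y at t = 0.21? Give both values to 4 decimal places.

Euler on (x,y): x_{n+1} = x_n + h·x', y_{n+1} = y_n + h·y'.
0.000000: (1.300000, -0.500000); f=(1.277500, 0.650000) → (1.568275, -0.363500)
(x(0.21), y(0.21)) ≈ (1.5683, -0.3635)

1.5683, -0.3635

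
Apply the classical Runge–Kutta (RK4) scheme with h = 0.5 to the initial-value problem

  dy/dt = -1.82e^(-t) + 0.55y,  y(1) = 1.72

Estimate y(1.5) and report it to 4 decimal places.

1.9577

RK4: k1 = f(t_n, y_n); k2 = f(t_n + h/2, y_n + (h/2)·k1); k3 = f(t_n + h/2, y_n + (h/2)·k2); k4 = f(t_n + h, y_n + h·k3); y_{n+1} = y_n + (h/6)·(k1 + 2k2 + 2k3 + k4).
t=1.000000, y=1.720000:
  k1 = f(1.000000, 1.720000) = 0.276459
  k2 = f(1.250000, 1.789115) = 0.462574
  k3 = f(1.250000, 1.835644) = 0.488165
  k4 = f(1.500000, 1.964083) = 0.674149
  y ← 1.720000 + (0.5/6)·(k1 + 2k2 + 2k3 + k4) = 1.957674
y(1.5) ≈ 1.9577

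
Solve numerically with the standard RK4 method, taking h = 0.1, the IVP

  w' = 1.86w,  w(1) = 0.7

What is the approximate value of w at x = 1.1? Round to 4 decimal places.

0.8431

RK4: k1 = f(x_n, w_n); k2 = f(x_n + h/2, w_n + (h/2)·k1); k3 = f(x_n + h/2, w_n + (h/2)·k2); k4 = f(x_n + h, w_n + h·k3); w_{n+1} = w_n + (h/6)·(k1 + 2k2 + 2k3 + k4).
x=1.000000, w=0.700000:
  k1 = f(1.000000, 0.700000) = 1.302000
  k2 = f(1.050000, 0.765100) = 1.423086
  k3 = f(1.050000, 0.771154) = 1.434347
  k4 = f(1.100000, 0.843435) = 1.568789
  w ← 0.700000 + (0.1/6)·(k1 + 2k2 + 2k3 + k4) = 0.843094
w(1.1) ≈ 0.8431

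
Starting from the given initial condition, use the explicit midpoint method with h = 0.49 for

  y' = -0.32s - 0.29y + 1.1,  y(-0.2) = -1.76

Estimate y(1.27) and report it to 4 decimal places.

Midpoint: k1 = f(s_n, y_n); k2 = f(s_n + h/2, y_n + (h/2)·k1); y_{n+1} = y_n + h·k2.
s=-0.200000, y=-1.760000:
  k1 = f(-0.200000, -1.760000) = 1.674400
  k2 = f(0.045000, -1.349772) = 1.477034
  y ← -1.760000 + 0.49·1.477034 = -1.036253
s=0.290000, y=-1.036253:
  k1 = f(0.290000, -1.036253) = 1.307713
  k2 = f(0.535000, -0.715864) = 1.136400
  y ← -1.036253 + 0.49·1.136400 = -0.479417
s=0.780000, y=-0.479417:
  k1 = f(0.780000, -0.479417) = 0.989431
  k2 = f(1.025000, -0.237007) = 0.840732
  y ← -0.479417 + 0.49·0.840732 = -0.067459
y(1.27) ≈ -0.0675

-0.0675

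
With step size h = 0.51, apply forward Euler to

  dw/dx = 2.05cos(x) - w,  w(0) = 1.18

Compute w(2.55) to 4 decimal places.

-0.1195

Euler: w_{n+1} = w_n + h·f(x_n, w_n).
x=0.000000, w=1.180000: f=0.870000 → w ← 1.180000 + 0.51·0.870000 = 1.623700
x=0.510000, w=1.623700: f=0.165426 → w ← 1.623700 + 0.51·0.165426 = 1.708067
x=1.020000, w=1.708067: f=-0.635167 → w ← 1.708067 + 0.51·(-0.635167) = 1.384132
x=1.530000, w=1.384132: f=-1.300523 → w ← 1.384132 + 0.51·(-1.300523) = 0.720865
x=2.040000, w=0.720865: f=-1.647827 → w ← 0.720865 + 0.51·(-1.647827) = -0.119526
w(2.55) ≈ -0.1195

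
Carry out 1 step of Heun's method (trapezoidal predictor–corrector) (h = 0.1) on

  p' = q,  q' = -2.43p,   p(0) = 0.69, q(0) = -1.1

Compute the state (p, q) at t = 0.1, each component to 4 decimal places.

Heun on (p,q): k1 = f(t_n, state_n); k2 = f(t_n + h, state_n + h·k1); state_{n+1} = state_n + (h/2)·(k1 + k2).
0.000000: (0.690000, -1.100000)
  k1 = (-1.100000, -1.676700)
  predictor → (0.580000, -1.267670)
  k2 = (-1.267670, -1.409400)
  → (0.571616, -1.254305)
(p(0.1), q(0.1)) ≈ (0.5716, -1.2543)

0.5716, -1.2543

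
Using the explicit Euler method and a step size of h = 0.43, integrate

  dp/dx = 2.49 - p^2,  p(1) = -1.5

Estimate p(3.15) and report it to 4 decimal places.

Euler: p_{n+1} = p_n + h·f(x_n, p_n).
x=1.000000, p=-1.500000: f=0.240000 → p ← -1.500000 + 0.43·0.240000 = -1.396800
x=1.430000, p=-1.396800: f=0.538950 → p ← -1.396800 + 0.43·0.538950 = -1.165052
x=1.860000, p=-1.165052: f=1.132655 → p ← -1.165052 + 0.43·1.132655 = -0.678010
x=2.290000, p=-0.678010: f=2.030302 → p ← -0.678010 + 0.43·2.030302 = 0.195020
x=2.720000, p=0.195020: f=2.451967 → p ← 0.195020 + 0.43·2.451967 = 1.249366
p(3.15) ≈ 1.2494

1.2494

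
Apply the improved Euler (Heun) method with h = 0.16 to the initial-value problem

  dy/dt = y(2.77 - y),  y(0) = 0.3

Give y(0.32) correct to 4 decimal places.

0.6241

Heun: k1 = f(t_n, y_n); k2 = f(t_n + h, y_n + h·k1); y_{n+1} = y_n + (h/2)·(k1 + k2).
t=0.000000, y=0.300000:
  k1 = f(0.000000, 0.300000) = 0.741000
  k2 = f(0.160000, 0.418560) = 0.984219
  y ← 0.300000 + (0.16/2)·(0.741000 + 0.984219) = 0.438017
t=0.160000, y=0.438017:
  k1 = f(0.160000, 0.438017) = 1.021449
  k2 = f(0.320000, 0.601449) = 1.304273
  y ← 0.438017 + (0.16/2)·(1.021449 + 1.304273) = 0.624075
y(0.32) ≈ 0.6241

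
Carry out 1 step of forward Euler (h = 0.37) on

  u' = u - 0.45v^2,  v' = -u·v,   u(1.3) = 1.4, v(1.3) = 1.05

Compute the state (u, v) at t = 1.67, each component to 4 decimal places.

1.7344, 0.5061

Euler on (u,v): u_{n+1} = u_n + h·u', v_{n+1} = v_n + h·v'.
1.300000: (1.400000, 1.050000); f=(0.903875, -1.470000) → (1.734434, 0.506100)
(u(1.67), v(1.67)) ≈ (1.7344, 0.5061)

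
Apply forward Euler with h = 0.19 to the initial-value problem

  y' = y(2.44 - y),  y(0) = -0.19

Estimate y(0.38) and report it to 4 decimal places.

Euler: y_{n+1} = y_n + h·f(t_n, y_n).
t=0.000000, y=-0.190000: f=-0.499700 → y ← -0.190000 + 0.19·(-0.499700) = -0.284943
t=0.190000, y=-0.284943: f=-0.776453 → y ← -0.284943 + 0.19·(-0.776453) = -0.432469
y(0.38) ≈ -0.4325

-0.4325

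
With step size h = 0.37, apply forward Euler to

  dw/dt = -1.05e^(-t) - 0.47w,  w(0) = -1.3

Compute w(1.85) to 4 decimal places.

-1.1531

Euler: w_{n+1} = w_n + h·f(t_n, w_n).
t=0.000000, w=-1.300000: f=-0.439000 → w ← -1.300000 + 0.37·(-0.439000) = -1.462430
t=0.370000, w=-1.462430: f=-0.037929 → w ← -1.462430 + 0.37·(-0.037929) = -1.476464
t=0.740000, w=-1.476464: f=0.192968 → w ← -1.476464 + 0.37·0.192968 = -1.405065
t=1.110000, w=-1.405065: f=0.314344 → w ← -1.405065 + 0.37·0.314344 = -1.288758
t=1.480000, w=-1.288758: f=0.366697 → w ← -1.288758 + 0.37·0.366697 = -1.153080
w(1.85) ≈ -1.1531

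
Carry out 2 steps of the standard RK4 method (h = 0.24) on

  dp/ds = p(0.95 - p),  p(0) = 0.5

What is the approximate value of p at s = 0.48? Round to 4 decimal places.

RK4: k1 = f(s_n, p_n); k2 = f(s_n + h/2, p_n + (h/2)·k1); k3 = f(s_n + h/2, p_n + (h/2)·k2); k4 = f(s_n + h, p_n + h·k3); p_{n+1} = p_n + (h/6)·(k1 + 2k2 + 2k3 + k4).
s=0.000000, p=0.500000:
  k1 = f(0.000000, 0.500000) = 0.225000
  k2 = f(0.120000, 0.527000) = 0.222921
  k3 = f(0.120000, 0.526751) = 0.222947
  k4 = f(0.240000, 0.553507) = 0.219462
  p ← 0.500000 + (0.24/6)·(k1 + 2k2 + 2k3 + k4) = 0.553448
s=0.240000, p=0.553448:
  k1 = f(0.240000, 0.553448) = 0.219471
  k2 = f(0.360000, 0.579784) = 0.214645
  k3 = f(0.360000, 0.579205) = 0.214766
  k4 = f(0.480000, 0.604992) = 0.208727
  p ← 0.553448 + (0.24/6)·(k1 + 2k2 + 2k3 + k4) = 0.604929
p(0.48) ≈ 0.6049

0.6049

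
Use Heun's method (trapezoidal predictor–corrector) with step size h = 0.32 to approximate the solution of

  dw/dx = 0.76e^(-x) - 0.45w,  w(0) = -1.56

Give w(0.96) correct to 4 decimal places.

-0.6476

Heun: k1 = f(x_n, w_n); k2 = f(x_n + h, w_n + h·k1); w_{n+1} = w_n + (h/2)·(k1 + k2).
x=0.000000, w=-1.560000:
  k1 = f(0.000000, -1.560000) = 1.462000
  k2 = f(0.320000, -1.092160) = 1.043345
  w ← -1.560000 + (0.32/2)·(1.462000 + 1.043345) = -1.159145
x=0.320000, w=-1.159145:
  k1 = f(0.320000, -1.159145) = 1.073488
  k2 = f(0.640000, -0.815628) = 0.767775
  w ← -1.159145 + (0.32/2)·(1.073488 + 0.767775) = -0.864543
x=0.640000, w=-0.864543:
  k1 = f(0.640000, -0.864543) = 0.789786
  k2 = f(0.960000, -0.611811) = 0.566314
  w ← -0.864543 + (0.32/2)·(0.789786 + 0.566314) = -0.647567
w(0.96) ≈ -0.6476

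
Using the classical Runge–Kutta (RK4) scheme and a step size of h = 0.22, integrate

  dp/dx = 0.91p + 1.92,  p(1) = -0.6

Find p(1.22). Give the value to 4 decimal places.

RK4: k1 = f(x_n, p_n); k2 = f(x_n + h/2, p_n + (h/2)·k1); k3 = f(x_n + h/2, p_n + (h/2)·k2); k4 = f(x_n + h, p_n + h·k3); p_{n+1} = p_n + (h/6)·(k1 + 2k2 + 2k3 + k4).
x=1.000000, p=-0.600000:
  k1 = f(1.000000, -0.600000) = 1.374000
  k2 = f(1.110000, -0.448860) = 1.511537
  k3 = f(1.110000, -0.433731) = 1.525305
  k4 = f(1.220000, -0.264433) = 1.679366
  p ← -0.600000 + (0.22/6)·(k1 + 2k2 + 2k3 + k4) = -0.265341
p(1.22) ≈ -0.2653

-0.2653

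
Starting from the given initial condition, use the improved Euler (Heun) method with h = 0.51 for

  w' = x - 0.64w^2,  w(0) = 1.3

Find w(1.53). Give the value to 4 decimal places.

Heun: k1 = f(x_n, w_n); k2 = f(x_n + h, w_n + h·k1); w_{n+1} = w_n + (h/2)·(k1 + k2).
x=0.000000, w=1.300000:
  k1 = f(0.000000, 1.300000) = -1.081600
  k2 = f(0.510000, 0.748384) = 0.151550
  w ← 1.300000 + (0.51/2)·(-1.081600 + 0.151550) = 1.062837
x=0.510000, w=1.062837:
  k1 = f(0.510000, 1.062837) = -0.212959
  k2 = f(1.020000, 0.954228) = 0.437247
  w ← 1.062837 + (0.51/2)·(-0.212959 + 0.437247) = 1.120031
x=1.020000, w=1.120031:
  k1 = f(1.020000, 1.120031) = 0.217140
  k2 = f(1.530000, 1.230772) = 0.560528
  w ← 1.120031 + (0.51/2)·(0.217140 + 0.560528) = 1.318336
w(1.53) ≈ 1.3183

1.3183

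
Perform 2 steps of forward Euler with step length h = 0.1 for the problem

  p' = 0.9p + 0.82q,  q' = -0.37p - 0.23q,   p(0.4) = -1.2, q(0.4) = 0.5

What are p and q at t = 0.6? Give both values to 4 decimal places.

-1.3373, 0.5675

Euler on (p,q): p_{n+1} = p_n + h·p', q_{n+1} = q_n + h·q'.
0.400000: (-1.200000, 0.500000); f=(-0.670000, 0.329000) → (-1.267000, 0.532900)
0.500000: (-1.267000, 0.532900); f=(-0.703322, 0.346223) → (-1.337332, 0.567522)
(p(0.6), q(0.6)) ≈ (-1.3373, 0.5675)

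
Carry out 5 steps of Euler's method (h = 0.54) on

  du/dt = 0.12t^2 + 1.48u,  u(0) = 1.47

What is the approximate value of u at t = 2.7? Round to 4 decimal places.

28.6780

Euler: u_{n+1} = u_n + h·f(t_n, u_n).
t=0.000000, u=1.470000: f=2.175600 → u ← 1.470000 + 0.54·2.175600 = 2.644824
t=0.540000, u=2.644824: f=3.949332 → u ← 2.644824 + 0.54·3.949332 = 4.777463
t=1.080000, u=4.777463: f=7.210613 → u ← 4.777463 + 0.54·7.210613 = 8.671194
t=1.620000, u=8.671194: f=13.148295 → u ← 8.671194 + 0.54·13.148295 = 15.771274
t=2.160000, u=15.771274: f=23.901357 → u ← 15.771274 + 0.54·23.901357 = 28.678007
u(2.7) ≈ 28.6780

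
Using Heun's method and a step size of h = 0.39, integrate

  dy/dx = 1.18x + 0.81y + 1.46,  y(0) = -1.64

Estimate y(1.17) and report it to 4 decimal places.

Heun: k1 = f(x_n, y_n); k2 = f(x_n + h, y_n + h·k1); y_{n+1} = y_n + (h/2)·(k1 + k2).
x=0.000000, y=-1.640000:
  k1 = f(0.000000, -1.640000) = 0.131600
  k2 = f(0.390000, -1.588676) = 0.633372
  y ← -1.640000 + (0.39/2)·(0.131600 + 0.633372) = -1.490830
x=0.390000, y=-1.490830:
  k1 = f(0.390000, -1.490830) = 0.712627
  k2 = f(0.780000, -1.212906) = 1.397946
  y ← -1.490830 + (0.39/2)·(0.712627 + 1.397946) = -1.079268
x=0.780000, y=-1.079268:
  k1 = f(0.780000, -1.079268) = 1.506193
  k2 = f(1.170000, -0.491853) = 2.442199
  y ← -1.079268 + (0.39/2)·(1.506193 + 2.442199) = -0.309332
y(1.17) ≈ -0.3093

-0.3093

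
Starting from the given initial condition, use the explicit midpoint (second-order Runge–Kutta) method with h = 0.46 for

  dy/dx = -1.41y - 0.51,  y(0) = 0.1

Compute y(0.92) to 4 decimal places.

-0.2160

Midpoint: k1 = f(x_n, y_n); k2 = f(x_n + h/2, y_n + (h/2)·k1); y_{n+1} = y_n + h·k2.
x=0.000000, y=0.100000:
  k1 = f(0.000000, 0.100000) = -0.651000
  k2 = f(0.230000, -0.049730) = -0.439881
  y ← 0.100000 + 0.46·(-0.439881) = -0.102345
x=0.460000, y=-0.102345:
  k1 = f(0.460000, -0.102345) = -0.365693
  k2 = f(0.690000, -0.186455) = -0.247099
  y ← -0.102345 + 0.46·(-0.247099) = -0.216011
y(0.92) ≈ -0.2160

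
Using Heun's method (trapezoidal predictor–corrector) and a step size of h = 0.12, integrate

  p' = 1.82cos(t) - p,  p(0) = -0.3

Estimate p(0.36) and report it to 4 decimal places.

0.3258

Heun: k1 = f(t_n, p_n); k2 = f(t_n + h, p_n + h·k1); p_{n+1} = p_n + (h/2)·(k1 + k2).
t=0.000000, p=-0.300000:
  k1 = f(0.000000, -0.300000) = 2.120000
  k2 = f(0.120000, -0.045600) = 1.852512
  p ← -0.300000 + (0.12/2)·(2.120000 + 1.852512) = -0.061649
t=0.120000, p=-0.061649:
  k1 = f(0.120000, -0.061649) = 1.868561
  k2 = f(0.240000, 0.162578) = 1.605257
  p ← -0.061649 + (0.12/2)·(1.868561 + 1.605257) = 0.146780
t=0.240000, p=0.146780:
  k1 = f(0.240000, 0.146780) = 1.621055
  k2 = f(0.360000, 0.341306) = 1.362026
  p ← 0.146780 + (0.12/2)·(1.621055 + 1.362026) = 0.325765
p(0.36) ≈ 0.3258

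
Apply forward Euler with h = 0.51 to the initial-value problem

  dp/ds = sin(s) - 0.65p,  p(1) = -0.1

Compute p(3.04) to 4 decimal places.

0.9357

Euler: p_{n+1} = p_n + h·f(s_n, p_n).
s=1.000000, p=-0.100000: f=0.906471 → p ← -0.100000 + 0.51·0.906471 = 0.362300
s=1.510000, p=0.362300: f=0.762657 → p ← 0.362300 + 0.51·0.762657 = 0.751255
s=2.020000, p=0.751255: f=0.412477 → p ← 0.751255 + 0.51·0.412477 = 0.961619
s=2.530000, p=0.961619: f=-0.050880 → p ← 0.961619 + 0.51·(-0.050880) = 0.935670
p(3.04) ≈ 0.9357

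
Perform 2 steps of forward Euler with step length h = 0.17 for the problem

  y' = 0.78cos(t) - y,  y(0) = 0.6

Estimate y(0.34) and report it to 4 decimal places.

Euler: y_{n+1} = y_n + h·f(t_n, y_n).
t=0.000000, y=0.600000: f=0.180000 → y ← 0.600000 + 0.17·0.180000 = 0.630600
t=0.170000, y=0.630600: f=0.138156 → y ← 0.630600 + 0.17·0.138156 = 0.654087
y(0.34) ≈ 0.6541

0.6541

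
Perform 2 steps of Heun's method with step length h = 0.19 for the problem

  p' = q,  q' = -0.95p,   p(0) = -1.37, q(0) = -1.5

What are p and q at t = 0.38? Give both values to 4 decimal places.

-1.8367, -0.9115

Heun on (p,q): k1 = f(t_n, state_n); k2 = f(t_n + h, state_n + h·k1); state_{n+1} = state_n + (h/2)·(k1 + k2).
0.000000: (-1.370000, -1.500000)
  k1 = (-1.500000, 1.301500)
  predictor → (-1.655000, -1.252715)
  k2 = (-1.252715, 1.572250)
  → (-1.631508, -1.226994)
0.190000: (-1.631508, -1.226994)
  k1 = (-1.226994, 1.549933)
  predictor → (-1.864637, -0.932507)
  k2 = (-0.932507, 1.771405)
  → (-1.836660, -0.911467)
(p(0.38), q(0.38)) ≈ (-1.8367, -0.9115)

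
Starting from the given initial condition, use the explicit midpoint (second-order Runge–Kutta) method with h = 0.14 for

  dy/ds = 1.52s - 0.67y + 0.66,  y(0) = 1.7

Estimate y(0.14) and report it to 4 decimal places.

1.6510

Midpoint: k1 = f(s_n, y_n); k2 = f(s_n + h/2, y_n + (h/2)·k1); y_{n+1} = y_n + h·k2.
s=0.000000, y=1.700000:
  k1 = f(0.000000, 1.700000) = -0.479000
  k2 = f(0.070000, 1.666470) = -0.350135
  y ← 1.700000 + 0.14·(-0.350135) = 1.650981
y(0.14) ≈ 1.6510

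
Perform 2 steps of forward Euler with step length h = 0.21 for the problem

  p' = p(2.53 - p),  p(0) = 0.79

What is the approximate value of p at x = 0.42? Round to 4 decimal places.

1.4074

Euler: p_{n+1} = p_n + h·f(x_n, p_n).
x=0.000000, p=0.790000: f=1.374600 → p ← 0.790000 + 0.21·1.374600 = 1.078666
x=0.210000, p=1.078666: f=1.565505 → p ← 1.078666 + 0.21·1.565505 = 1.407422
p(0.42) ≈ 1.4074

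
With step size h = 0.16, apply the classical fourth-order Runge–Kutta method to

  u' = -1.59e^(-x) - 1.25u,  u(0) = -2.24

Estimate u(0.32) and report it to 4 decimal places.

RK4: k1 = f(x_n, u_n); k2 = f(x_n + h/2, u_n + (h/2)·k1); k3 = f(x_n + h/2, u_n + (h/2)·k2); k4 = f(x_n + h, u_n + h·k3); u_{n+1} = u_n + (h/6)·(k1 + 2k2 + 2k3 + k4).
x=0.000000, u=-2.240000:
  k1 = f(0.000000, -2.240000) = 1.210000
  k2 = f(0.080000, -2.143200) = 1.211245
  k3 = f(0.080000, -2.143100) = 1.211121
  k4 = f(0.160000, -2.046221) = 1.202867
  u ← -2.240000 + (0.16/6)·(k1 + 2k2 + 2k3 + k4) = -2.046464
x=0.160000, u=-2.046464:
  k1 = f(0.160000, -2.046464) = 1.203171
  k2 = f(0.240000, -1.950210) = 1.187025
  k3 = f(0.240000, -1.951502) = 1.188639
  k4 = f(0.320000, -1.856282) = 1.165775
  u ← -2.046464 + (0.16/6)·(k1 + 2k2 + 2k3 + k4) = -1.856590
u(0.32) ≈ -1.8566

-1.8566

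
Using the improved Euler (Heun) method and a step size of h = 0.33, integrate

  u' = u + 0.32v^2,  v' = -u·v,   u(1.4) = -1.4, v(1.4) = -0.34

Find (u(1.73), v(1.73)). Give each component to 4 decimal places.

Heun on (u,v): k1 = f(t_n, state_n); k2 = f(t_n + h, state_n + h·k1); state_{n+1} = state_n + (h/2)·(k1 + k2).
1.400000: (-1.400000, -0.340000)
  k1 = (-1.363008, -0.476000)
  predictor → (-1.849793, -0.497080)
  k2 = (-1.770724, -0.919495)
  → (-1.917066, -0.570257)
(u(1.73), v(1.73)) ≈ (-1.9171, -0.5703)

-1.9171, -0.5703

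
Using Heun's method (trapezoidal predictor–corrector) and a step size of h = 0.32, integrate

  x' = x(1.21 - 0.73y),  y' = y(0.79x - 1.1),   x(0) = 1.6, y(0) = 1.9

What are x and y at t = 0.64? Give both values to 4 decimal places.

1.3780, 2.0023

Heun on (x,y): k1 = f(t_n, state_n); k2 = f(t_n + h, state_n + h·k1); state_{n+1} = state_n + (h/2)·(k1 + k2).
0.000000: (1.600000, 1.900000)
  k1 = (-0.283200, 0.311600)
  predictor → (1.509376, 1.999712)
  k2 = (-0.377027, 0.184787)
  → (1.494364, 1.979422)
0.320000: (1.494364, 1.979422)
  k1 = (-0.351143, 0.159437)
  predictor → (1.381998, 2.030442)
  k2 = (-0.376211, -0.016693)
  → (1.377987, 2.002261)
(x(0.64), y(0.64)) ≈ (1.3780, 2.0023)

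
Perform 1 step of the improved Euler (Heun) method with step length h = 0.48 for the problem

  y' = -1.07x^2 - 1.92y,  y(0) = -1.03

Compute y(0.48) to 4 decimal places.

-0.5773

Heun: k1 = f(x_n, y_n); k2 = f(x_n + h, y_n + h·k1); y_{n+1} = y_n + (h/2)·(k1 + k2).
x=0.000000, y=-1.030000:
  k1 = f(0.000000, -1.030000) = 1.977600
  k2 = f(0.480000, -0.080752) = -0.091484
  y ← -1.030000 + (0.48/2)·(1.977600 + (-0.091484)) = -0.577332
y(0.48) ≈ -0.5773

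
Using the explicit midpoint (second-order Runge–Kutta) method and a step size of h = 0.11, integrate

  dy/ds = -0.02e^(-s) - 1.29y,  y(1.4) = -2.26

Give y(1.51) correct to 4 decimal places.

Midpoint: k1 = f(s_n, y_n); k2 = f(s_n + h/2, y_n + (h/2)·k1); y_{n+1} = y_n + h·k2.
s=1.400000, y=-2.260000:
  k1 = f(1.400000, -2.260000) = 2.910468
  k2 = f(1.455000, -2.099924) = 2.704234
  y ← -2.260000 + 0.11·2.704234 = -1.962534
y(1.51) ≈ -1.9625

-1.9625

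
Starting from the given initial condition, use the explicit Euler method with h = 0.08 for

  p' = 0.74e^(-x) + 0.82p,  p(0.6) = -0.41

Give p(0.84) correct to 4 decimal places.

Euler: p_{n+1} = p_n + h·f(x_n, p_n).
x=0.600000, p=-0.410000: f=0.069921 → p ← -0.410000 + 0.08·0.069921 = -0.404406
x=0.680000, p=-0.404406: f=0.043283 → p ← -0.404406 + 0.08·0.043283 = -0.400944
x=0.760000, p=-0.400944: f=0.017299 → p ← -0.400944 + 0.08·0.017299 = -0.399560
p(0.84) ≈ -0.3996

-0.3996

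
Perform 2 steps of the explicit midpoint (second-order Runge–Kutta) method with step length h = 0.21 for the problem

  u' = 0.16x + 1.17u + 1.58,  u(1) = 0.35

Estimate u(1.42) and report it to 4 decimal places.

1.5195

Midpoint: k1 = f(x_n, u_n); k2 = f(x_n + h/2, u_n + (h/2)·k1); u_{n+1} = u_n + h·k2.
x=1.000000, u=0.350000:
  k1 = f(1.000000, 0.350000) = 2.149500
  k2 = f(1.105000, 0.575697) = 2.430366
  u ← 0.350000 + 0.21·2.430366 = 0.860377
x=1.210000, u=0.860377:
  k1 = f(1.210000, 0.860377) = 2.780241
  k2 = f(1.315000, 1.152302) = 3.138594
  u ← 0.860377 + 0.21·3.138594 = 1.519482
u(1.42) ≈ 1.5195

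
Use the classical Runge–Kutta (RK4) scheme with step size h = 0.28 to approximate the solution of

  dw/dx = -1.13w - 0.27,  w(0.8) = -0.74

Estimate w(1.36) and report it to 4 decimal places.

RK4: k1 = f(x_n, w_n); k2 = f(x_n + h/2, w_n + (h/2)·k1); k3 = f(x_n + h/2, w_n + (h/2)·k2); k4 = f(x_n + h, w_n + h·k3); w_{n+1} = w_n + (h/6)·(k1 + 2k2 + 2k3 + k4).
x=0.800000, w=-0.740000:
  k1 = f(0.800000, -0.740000) = 0.566200
  k2 = f(0.940000, -0.660732) = 0.476627
  k3 = f(0.940000, -0.673272) = 0.490798
  k4 = f(1.080000, -0.602577) = 0.410912
  w ← -0.740000 + (0.28/6)·(k1 + 2k2 + 2k3 + k4) = -0.604108
x=1.080000, w=-0.604108:
  k1 = f(1.080000, -0.604108) = 0.412643
  k2 = f(1.220000, -0.546339) = 0.347363
  k3 = f(1.220000, -0.555478) = 0.357690
  k4 = f(1.360000, -0.503955) = 0.299470
  w ← -0.604108 + (0.28/6)·(k1 + 2k2 + 2k3 + k4) = -0.505072
w(1.36) ≈ -0.5051

-0.5051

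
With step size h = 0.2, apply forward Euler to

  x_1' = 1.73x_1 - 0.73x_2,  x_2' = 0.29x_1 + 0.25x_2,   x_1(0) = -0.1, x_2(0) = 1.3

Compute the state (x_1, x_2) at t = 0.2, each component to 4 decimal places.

Euler on (x_1,x_2): x_1_{n+1} = x_1_n + h·x_1', x_2_{n+1} = x_2_n + h·x_2'.
0.000000: (-0.100000, 1.300000); f=(-1.122000, 0.296000) → (-0.324400, 1.359200)
(x_1(0.2), x_2(0.2)) ≈ (-0.3244, 1.3592)

-0.3244, 1.3592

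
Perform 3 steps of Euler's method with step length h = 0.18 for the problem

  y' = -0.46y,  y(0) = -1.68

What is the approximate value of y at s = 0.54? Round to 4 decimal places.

-1.2963

Euler: y_{n+1} = y_n + h·f(s_n, y_n).
s=0.000000, y=-1.680000: f=0.772800 → y ← -1.680000 + 0.18·0.772800 = -1.540896
s=0.180000, y=-1.540896: f=0.708812 → y ← -1.540896 + 0.18·0.708812 = -1.413310
s=0.360000, y=-1.413310: f=0.650123 → y ← -1.413310 + 0.18·0.650123 = -1.296288
y(0.54) ≈ -1.2963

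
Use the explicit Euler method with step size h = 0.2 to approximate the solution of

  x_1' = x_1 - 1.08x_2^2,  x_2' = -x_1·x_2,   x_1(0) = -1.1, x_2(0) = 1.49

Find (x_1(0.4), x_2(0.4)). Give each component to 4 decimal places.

Euler on (x_1,x_2): x_1_{n+1} = x_1_n + h·x_1', x_2_{n+1} = x_2_n + h·x_2'.
0.000000: (-1.100000, 1.490000); f=(-3.497708, 1.639000) → (-1.799542, 1.817800)
0.200000: (-1.799542, 1.817800); f=(-5.368290, 3.271207) → (-2.873200, 2.472041)
(x_1(0.4), x_2(0.4)) ≈ (-2.8732, 2.4720)

-2.8732, 2.4720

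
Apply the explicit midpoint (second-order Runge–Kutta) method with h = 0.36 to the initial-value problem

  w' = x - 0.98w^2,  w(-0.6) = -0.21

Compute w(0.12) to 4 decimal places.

-0.4981

Midpoint: k1 = f(x_n, w_n); k2 = f(x_n + h/2, w_n + (h/2)·k1); w_{n+1} = w_n + h·k2.
x=-0.600000, w=-0.210000:
  k1 = f(-0.600000, -0.210000) = -0.643218
  k2 = f(-0.420000, -0.325779) = -0.524009
  w ← -0.210000 + 0.36·(-0.524009) = -0.398643
x=-0.240000, w=-0.398643:
  k1 = f(-0.240000, -0.398643) = -0.395738
  k2 = f(-0.060000, -0.469876) = -0.276368
  w ← -0.398643 + 0.36·(-0.276368) = -0.498136
w(0.12) ≈ -0.4981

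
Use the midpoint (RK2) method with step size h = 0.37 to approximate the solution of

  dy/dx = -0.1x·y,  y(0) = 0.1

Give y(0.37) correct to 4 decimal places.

0.0993

Midpoint: k1 = f(x_n, y_n); k2 = f(x_n + h/2, y_n + (h/2)·k1); y_{n+1} = y_n + h·k2.
x=0.000000, y=0.100000:
  k1 = f(0.000000, 0.100000) = 0.000000
  k2 = f(0.185000, 0.100000) = -0.001850
  y ← 0.100000 + 0.37·(-0.001850) = 0.099316
y(0.37) ≈ 0.0993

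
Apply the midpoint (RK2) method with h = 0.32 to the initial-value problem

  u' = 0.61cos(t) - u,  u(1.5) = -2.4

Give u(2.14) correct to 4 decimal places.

-1.3675

Midpoint: k1 = f(t_n, u_n); k2 = f(t_n + h/2, u_n + (h/2)·k1); u_{n+1} = u_n + h·k2.
t=1.500000, u=-2.400000:
  k1 = f(1.500000, -2.400000) = 2.443150
  k2 = f(1.660000, -2.009096) = 1.954754
  u ← -2.400000 + 0.32·1.954754 = -1.774479
t=1.820000, u=-1.774479:
  k1 = f(1.820000, -1.774479) = 1.624033
  k2 = f(1.980000, -1.514633) = 1.271927
  u ← -1.774479 + 0.32·1.271927 = -1.367462
u(2.14) ≈ -1.3675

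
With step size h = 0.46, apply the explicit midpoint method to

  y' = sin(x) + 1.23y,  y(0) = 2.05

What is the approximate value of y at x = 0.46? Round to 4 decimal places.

Midpoint: k1 = f(x_n, y_n); k2 = f(x_n + h/2, y_n + (h/2)·k1); y_{n+1} = y_n + h·k2.
x=0.000000, y=2.050000:
  k1 = f(0.000000, 2.050000) = 2.521500
  k2 = f(0.230000, 2.629945) = 3.462810
  y ← 2.050000 + 0.46·3.462810 = 3.642893
y(0.46) ≈ 3.6429

3.6429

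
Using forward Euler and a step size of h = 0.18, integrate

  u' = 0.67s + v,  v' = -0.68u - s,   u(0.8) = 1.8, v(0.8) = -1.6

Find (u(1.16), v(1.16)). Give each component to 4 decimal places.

Euler on (u,v): u_{n+1} = u_n + h·u', v_{n+1} = v_n + h·v'.
0.800000: (1.800000, -1.600000); f=(-1.064000, -2.024000) → (1.608480, -1.964320)
0.980000: (1.608480, -1.964320); f=(-1.307720, -2.073766) → (1.373090, -2.337598)
(u(1.16), v(1.16)) ≈ (1.3731, -2.3376)

1.3731, -2.3376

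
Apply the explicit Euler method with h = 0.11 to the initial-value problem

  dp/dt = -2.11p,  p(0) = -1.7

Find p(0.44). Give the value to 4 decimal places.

Euler: p_{n+1} = p_n + h·f(t_n, p_n).
t=0.000000, p=-1.700000: f=3.587000 → p ← -1.700000 + 0.11·3.587000 = -1.305430
t=0.110000, p=-1.305430: f=2.754457 → p ← -1.305430 + 0.11·2.754457 = -1.002440
t=0.220000, p=-1.002440: f=2.115148 → p ← -1.002440 + 0.11·2.115148 = -0.769773
t=0.330000, p=-0.769773: f=1.624222 → p ← -0.769773 + 0.11·1.624222 = -0.591109
p(0.44) ≈ -0.5911

-0.5911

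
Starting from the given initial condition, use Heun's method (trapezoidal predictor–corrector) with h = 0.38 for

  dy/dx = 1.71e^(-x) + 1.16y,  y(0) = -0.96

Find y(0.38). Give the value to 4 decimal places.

Heun: k1 = f(x_n, y_n); k2 = f(x_n + h, y_n + h·k1); y_{n+1} = y_n + (h/2)·(k1 + k2).
x=0.000000, y=-0.960000:
  k1 = f(0.000000, -0.960000) = 0.596400
  k2 = f(0.380000, -0.733368) = 0.318696
  y ← -0.960000 + (0.38/2)·(0.596400 + 0.318696) = -0.786132
y(0.38) ≈ -0.7861

-0.7861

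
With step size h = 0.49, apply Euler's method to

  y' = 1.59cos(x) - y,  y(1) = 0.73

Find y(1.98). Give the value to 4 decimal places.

0.4674

Euler: y_{n+1} = y_n + h·f(x_n, y_n).
x=1.000000, y=0.730000: f=0.129081 → y ← 0.730000 + 0.49·0.129081 = 0.793250
x=1.490000, y=0.793250: f=-0.664923 → y ← 0.793250 + 0.49·(-0.664923) = 0.467437
y(1.98) ≈ 0.4674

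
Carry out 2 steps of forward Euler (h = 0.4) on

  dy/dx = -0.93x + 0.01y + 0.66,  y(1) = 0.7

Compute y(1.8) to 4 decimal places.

Euler: y_{n+1} = y_n + h·f(x_n, y_n).
x=1.000000, y=0.700000: f=-0.263000 → y ← 0.700000 + 0.4·(-0.263000) = 0.594800
x=1.400000, y=0.594800: f=-0.636052 → y ← 0.594800 + 0.4·(-0.636052) = 0.340379
y(1.8) ≈ 0.3404

0.3404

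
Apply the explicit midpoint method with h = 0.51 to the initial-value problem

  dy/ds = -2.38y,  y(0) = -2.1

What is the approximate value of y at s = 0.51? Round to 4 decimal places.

-1.0980

Midpoint: k1 = f(s_n, y_n); k2 = f(s_n + h/2, y_n + (h/2)·k1); y_{n+1} = y_n + h·k2.
s=0.000000, y=-2.100000:
  k1 = f(0.000000, -2.100000) = 4.998000
  k2 = f(0.255000, -0.825510) = 1.964714
  y ← -2.100000 + 0.51·1.964714 = -1.097996
y(0.51) ≈ -1.0980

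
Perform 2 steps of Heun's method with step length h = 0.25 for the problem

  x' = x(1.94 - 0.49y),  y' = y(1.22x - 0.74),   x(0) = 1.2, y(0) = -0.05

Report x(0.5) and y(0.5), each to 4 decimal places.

3.1288, -0.1103

Heun on (x,y): k1 = f(s_n, state_n); k2 = f(s_n + h, state_n + h·k1); state_{n+1} = state_n + (h/2)·(k1 + k2).
0.000000: (1.200000, -0.050000)
  k1 = (2.357400, -0.036200)
  predictor → (1.789350, -0.059050)
  k2 = (3.523113, -0.085210)
  → (1.935064, -0.065176)
0.250000: (1.935064, -0.065176)
  k1 = (3.815823, -0.105636)
  predictor → (2.889020, -0.091585)
  k2 = (5.734349, -0.255029)
  → (3.128836, -0.110259)
(x(0.5), y(0.5)) ≈ (3.1288, -0.1103)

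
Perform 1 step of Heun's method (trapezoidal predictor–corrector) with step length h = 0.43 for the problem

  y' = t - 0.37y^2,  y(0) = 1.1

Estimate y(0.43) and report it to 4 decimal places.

1.0307

Heun: k1 = f(t_n, y_n); k2 = f(t_n + h, y_n + h·k1); y_{n+1} = y_n + (h/2)·(k1 + k2).
t=0.000000, y=1.100000:
  k1 = f(0.000000, 1.100000) = -0.447700
  k2 = f(0.430000, 0.907489) = 0.125292
  y ← 1.100000 + (0.43/2)·(-0.447700 + 0.125292) = 1.030682
y(0.43) ≈ 1.0307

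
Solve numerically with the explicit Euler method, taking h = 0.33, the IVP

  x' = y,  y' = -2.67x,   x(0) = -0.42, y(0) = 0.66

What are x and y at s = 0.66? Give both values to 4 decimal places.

0.1377, 1.2082

Euler on (x,y): x_{n+1} = x_n + h·x', y_{n+1} = y_n + h·y'.
0.000000: (-0.420000, 0.660000); f=(0.660000, 1.121400) → (-0.202200, 1.030062)
0.330000: (-0.202200, 1.030062); f=(1.030062, 0.539874) → (0.137720, 1.208220)
(x(0.66), y(0.66)) ≈ (0.1377, 1.2082)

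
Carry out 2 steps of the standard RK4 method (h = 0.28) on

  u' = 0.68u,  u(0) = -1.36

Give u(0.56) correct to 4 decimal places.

RK4: k1 = f(s_n, u_n); k2 = f(s_n + h/2, u_n + (h/2)·k1); k3 = f(s_n + h/2, u_n + (h/2)·k2); k4 = f(s_n + h, u_n + h·k3); u_{n+1} = u_n + (h/6)·(k1 + 2k2 + 2k3 + k4).
s=0.000000, u=-1.360000:
  k1 = f(0.000000, -1.360000) = -0.924800
  k2 = f(0.140000, -1.489472) = -1.012841
  k3 = f(0.140000, -1.501798) = -1.021222
  k4 = f(0.280000, -1.645942) = -1.119241
  u ← -1.360000 + (0.28/6)·(k1 + 2k2 + 2k3 + k4) = -1.645234
s=0.280000, u=-1.645234:
  k1 = f(0.280000, -1.645234) = -1.118759
  k2 = f(0.420000, -1.801861) = -1.225265
  k3 = f(0.420000, -1.816772) = -1.235405
  k4 = f(0.560000, -1.991148) = -1.353981
  u ← -1.645234 + (0.28/6)·(k1 + 2k2 + 2k3 + k4) = -1.990292
u(0.56) ≈ -1.9903

-1.9903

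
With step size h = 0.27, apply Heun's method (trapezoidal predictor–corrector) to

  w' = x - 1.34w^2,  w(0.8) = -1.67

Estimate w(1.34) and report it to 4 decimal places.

Heun: k1 = f(x_n, w_n); k2 = f(x_n + h, w_n + h·k1); w_{n+1} = w_n + (h/2)·(k1 + k2).
x=0.800000, w=-1.670000:
  k1 = f(0.800000, -1.670000) = -2.937126
  k2 = f(1.070000, -2.463024) = -7.059093
  w ← -1.670000 + (0.27/2)·(-2.937126 + (-7.059093)) = -3.019490
x=1.070000, w=-3.019490:
  k1 = f(1.070000, -3.019490) = -11.147205
  k2 = f(1.340000, -6.029235) = -47.371243
  w ← -3.019490 + (0.27/2)·(-11.147205 + (-47.371243)) = -10.919480
w(1.34) ≈ -10.9195

-10.9195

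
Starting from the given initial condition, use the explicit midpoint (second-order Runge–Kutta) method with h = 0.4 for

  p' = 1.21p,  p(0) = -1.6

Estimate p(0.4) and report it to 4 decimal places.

-2.5618

Midpoint: k1 = f(t_n, p_n); k2 = f(t_n + h/2, p_n + (h/2)·k1); p_{n+1} = p_n + h·k2.
t=0.000000, p=-1.600000:
  k1 = f(0.000000, -1.600000) = -1.936000
  k2 = f(0.200000, -1.987200) = -2.404512
  p ← -1.600000 + 0.4·(-2.404512) = -2.561805
p(0.4) ≈ -2.5618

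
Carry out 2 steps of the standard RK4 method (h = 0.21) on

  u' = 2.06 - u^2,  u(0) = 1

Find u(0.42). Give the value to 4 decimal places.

RK4: k1 = f(s_n, u_n); k2 = f(s_n + h/2, u_n + (h/2)·k1); k3 = f(s_n + h/2, u_n + (h/2)·k2); k4 = f(s_n + h, u_n + h·k3); u_{n+1} = u_n + (h/6)·(k1 + 2k2 + 2k3 + k4).
s=0.000000, u=1.000000:
  k1 = f(0.000000, 1.000000) = 1.060000
  k2 = f(0.105000, 1.111300) = 0.825012
  k3 = f(0.105000, 1.086626) = 0.879243
  k4 = f(0.210000, 1.184641) = 0.656625
  u ← 1.000000 + (0.21/6)·(k1 + 2k2 + 2k3 + k4) = 1.179380
s=0.210000, u=1.179380:
  k1 = f(0.210000, 1.179380) = 0.669063
  k2 = f(0.315000, 1.249631) = 0.498421
  k3 = f(0.315000, 1.231714) = 0.542881
  k4 = f(0.420000, 1.293385) = 0.387156
  u ← 1.179380 + (0.21/6)·(k1 + 2k2 + 2k3 + k4) = 1.289239
u(0.42) ≈ 1.2892

1.2892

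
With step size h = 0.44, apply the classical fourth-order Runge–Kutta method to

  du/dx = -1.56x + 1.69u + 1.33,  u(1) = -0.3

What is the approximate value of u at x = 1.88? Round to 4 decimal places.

-2.8428

RK4: k1 = f(x_n, u_n); k2 = f(x_n + h/2, u_n + (h/2)·k1); k3 = f(x_n + h/2, u_n + (h/2)·k2); k4 = f(x_n + h, u_n + h·k3); u_{n+1} = u_n + (h/6)·(k1 + 2k2 + 2k3 + k4).
x=1.000000, u=-0.300000:
  k1 = f(1.000000, -0.300000) = -0.737000
  k2 = f(1.220000, -0.462140) = -1.354217
  k3 = f(1.220000, -0.597928) = -1.583698
  k4 = f(1.440000, -0.996827) = -2.601038
  u ← -0.300000 + (0.44/6)·(k1 + 2k2 + 2k3 + k4) = -0.975684
x=1.440000, u=-0.975684:
  k1 = f(1.440000, -0.975684) = -2.565305
  k2 = f(1.660000, -1.540051) = -3.862286
  k3 = f(1.660000, -1.825386) = -4.344503
  k4 = f(1.880000, -2.887265) = -6.482278
  u ← -0.975684 + (0.44/6)·(k1 + 2k2 + 2k3 + k4) = -2.842835
u(1.88) ≈ -2.8428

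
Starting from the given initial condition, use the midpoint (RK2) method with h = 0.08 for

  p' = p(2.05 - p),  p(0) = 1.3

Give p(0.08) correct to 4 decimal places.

Midpoint: k1 = f(t_n, p_n); k2 = f(t_n + h/2, p_n + (h/2)·k1); p_{n+1} = p_n + h·k2.
t=0.000000, p=1.300000:
  k1 = f(0.000000, 1.300000) = 0.975000
  k2 = f(0.040000, 1.339000) = 0.952029
  p ← 1.300000 + 0.08·0.952029 = 1.376162
p(0.08) ≈ 1.3762

1.3762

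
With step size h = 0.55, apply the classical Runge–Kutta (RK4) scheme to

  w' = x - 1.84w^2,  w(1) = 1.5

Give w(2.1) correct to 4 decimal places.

RK4: k1 = f(x_n, w_n); k2 = f(x_n + h/2, w_n + (h/2)·k1); k3 = f(x_n + h/2, w_n + (h/2)·k2); k4 = f(x_n + h, w_n + h·k3); w_{n+1} = w_n + (h/6)·(k1 + 2k2 + 2k3 + k4).
x=1.000000, w=1.500000:
  k1 = f(1.000000, 1.500000) = -3.140000
  k2 = f(1.275000, 0.636500) = 0.529557
  k3 = f(1.275000, 1.645628) = -3.707889
  k4 = f(1.550000, -0.539339) = 1.014769
  w ← 1.500000 + (0.55/6)·(k1 + 2k2 + 2k3 + k4) = 0.722493
x=1.550000, w=0.722493:
  k1 = f(1.550000, 0.722493) = 0.589527
  k2 = f(1.825000, 0.884613) = 0.385126
  k3 = f(1.825000, 0.828403) = 0.562298
  k4 = f(2.100000, 1.031757) = 0.141279
  w ← 0.722493 + (0.55/6)·(k1 + 2k2 + 2k3 + k4) = 0.963178
w(2.1) ≈ 0.9632

0.9632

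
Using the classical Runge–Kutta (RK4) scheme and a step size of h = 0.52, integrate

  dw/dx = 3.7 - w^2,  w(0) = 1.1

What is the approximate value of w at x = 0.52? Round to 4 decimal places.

RK4: k1 = f(x_n, w_n); k2 = f(x_n + h/2, w_n + (h/2)·k1); k3 = f(x_n + h/2, w_n + (h/2)·k2); k4 = f(x_n + h, w_n + h·k3); w_{n+1} = w_n + (h/6)·(k1 + 2k2 + 2k3 + k4).
x=0.000000, w=1.100000:
  k1 = f(0.000000, 1.100000) = 2.490000
  k2 = f(0.260000, 1.747400) = 0.646593
  k3 = f(0.260000, 1.268114) = 2.091886
  k4 = f(0.520000, 2.187781) = -1.086385
  w ← 1.100000 + (0.52/6)·(k1 + 2k2 + 2k3 + k4) = 1.696316
w(0.52) ≈ 1.6963

1.6963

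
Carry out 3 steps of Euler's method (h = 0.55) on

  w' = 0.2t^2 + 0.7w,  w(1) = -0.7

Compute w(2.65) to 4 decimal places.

Euler: w_{n+1} = w_n + h·f(t_n, w_n).
t=1.000000, w=-0.700000: f=-0.290000 → w ← -0.700000 + 0.55·(-0.290000) = -0.859500
t=1.550000, w=-0.859500: f=-0.121150 → w ← -0.859500 + 0.55·(-0.121150) = -0.926132
t=2.100000, w=-0.926132: f=0.233707 → w ← -0.926132 + 0.55·0.233707 = -0.797594
w(2.65) ≈ -0.7976

-0.7976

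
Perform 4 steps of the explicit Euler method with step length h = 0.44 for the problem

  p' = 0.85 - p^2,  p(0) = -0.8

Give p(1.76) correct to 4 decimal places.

Euler: p_{n+1} = p_n + h·f(t_n, p_n).
t=0.000000, p=-0.800000: f=0.210000 → p ← -0.800000 + 0.44·0.210000 = -0.707600
t=0.440000, p=-0.707600: f=0.349302 → p ← -0.707600 + 0.44·0.349302 = -0.553907
t=0.880000, p=-0.553907: f=0.543187 → p ← -0.553907 + 0.44·0.543187 = -0.314905
t=1.320000, p=-0.314905: f=0.750835 → p ← -0.314905 + 0.44·0.750835 = 0.015463
p(1.76) ≈ 0.0155

0.0155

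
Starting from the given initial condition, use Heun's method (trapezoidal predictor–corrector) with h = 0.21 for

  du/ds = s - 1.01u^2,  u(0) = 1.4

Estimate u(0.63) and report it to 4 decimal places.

Heun: k1 = f(s_n, u_n); k2 = f(s_n + h, u_n + h·k1); u_{n+1} = u_n + (h/2)·(k1 + k2).
s=0.000000, u=1.400000:
  k1 = f(0.000000, 1.400000) = -1.979600
  k2 = f(0.210000, 0.984284) = -0.768503
  u ← 1.400000 + (0.21/2)·(-1.979600 + (-0.768503)) = 1.111449
s=0.210000, u=1.111449:
  k1 = f(0.210000, 1.111449) = -1.037672
  k2 = f(0.420000, 0.893538) = -0.386394
  u ← 1.111449 + (0.21/2)·(-1.037672 + (-0.386394)) = 0.961922
s=0.420000, u=0.961922:
  k1 = f(0.420000, 0.961922) = -0.514547
  k2 = f(0.630000, 0.853867) = -0.106380
  u ← 0.961922 + (0.21/2)·(-0.514547 + (-0.106380)) = 0.896725
u(0.63) ≈ 0.8967

0.8967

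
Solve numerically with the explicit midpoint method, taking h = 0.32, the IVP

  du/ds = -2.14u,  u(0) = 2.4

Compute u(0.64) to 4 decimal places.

0.7251

Midpoint: k1 = f(s_n, u_n); k2 = f(s_n + h/2, u_n + (h/2)·k1); u_{n+1} = u_n + h·k2.
s=0.000000, u=2.400000:
  k1 = f(0.000000, 2.400000) = -5.136000
  k2 = f(0.160000, 1.578240) = -3.377434
  u ← 2.400000 + 0.32·(-3.377434) = 1.319221
s=0.320000, u=1.319221:
  k1 = f(0.320000, 1.319221) = -2.823133
  k2 = f(0.480000, 0.867520) = -1.856493
  u ← 1.319221 + 0.32·(-1.856493) = 0.725144
u(0.64) ≈ 0.7251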